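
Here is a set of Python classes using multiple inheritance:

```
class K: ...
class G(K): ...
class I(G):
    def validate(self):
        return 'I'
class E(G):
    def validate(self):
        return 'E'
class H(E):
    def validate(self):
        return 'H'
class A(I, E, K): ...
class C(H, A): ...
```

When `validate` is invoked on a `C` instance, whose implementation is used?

L[C] = C + merge(L[H], L[A], [H A])
  take H:  [H E G K object] + [A I E G K object] + [H A]
  take A:  [E G K object] + [A I E G K object] + [A]
  take I:  [E G K object] + [I E G K object]
  take E:  [E G K object] + [E G K object]
  take G:  [G K object] + [G K object]
  take K:  [K object] + [K object]
  take object:  [object] + [object]
MRO: C H A I E G K object
validate is defined in: E, H, I. First along the MRO is H.

H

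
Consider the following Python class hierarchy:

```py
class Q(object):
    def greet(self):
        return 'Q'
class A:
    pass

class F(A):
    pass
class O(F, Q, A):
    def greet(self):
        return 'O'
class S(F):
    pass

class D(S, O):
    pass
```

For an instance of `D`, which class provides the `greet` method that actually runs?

L[D] = D + merge(L[S], L[O], [S O])
  take S:  [S F A object] + [O F Q A object] + [S O]
  take O:  [F A object] + [O F Q A object] + [O]
  take F:  [F A object] + [F Q A object]
  take Q:  [A object] + [Q A object]
  take A:  [A object] + [A object]
  take object:  [object] + [object]
MRO: D S O F Q A object
greet is defined in: O, Q. First along the MRO is O.

O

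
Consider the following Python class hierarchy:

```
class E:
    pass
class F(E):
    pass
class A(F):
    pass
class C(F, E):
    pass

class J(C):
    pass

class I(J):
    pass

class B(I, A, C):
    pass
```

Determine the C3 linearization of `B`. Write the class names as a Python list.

L[B] = B + merge(L[I], L[A], L[C], [I A C])
  take I:  [I J C F E object] + [A F E object] + [C F E object] + [I A C]
  take J:  [J C F E object] + [A F E object] + [C F E object] + [A C]
  take A:  [C F E object] + [A F E object] + [C F E object] + [A C]
  take C:  [C F E object] + [F E object] + [C F E object] + [C]
  take F:  [F E object] + [F E object] + [F E object]
  take E:  [E object] + [E object] + [E object]
  take object:  [object] + [object] + [object]

[B, I, J, A, C, F, E, object]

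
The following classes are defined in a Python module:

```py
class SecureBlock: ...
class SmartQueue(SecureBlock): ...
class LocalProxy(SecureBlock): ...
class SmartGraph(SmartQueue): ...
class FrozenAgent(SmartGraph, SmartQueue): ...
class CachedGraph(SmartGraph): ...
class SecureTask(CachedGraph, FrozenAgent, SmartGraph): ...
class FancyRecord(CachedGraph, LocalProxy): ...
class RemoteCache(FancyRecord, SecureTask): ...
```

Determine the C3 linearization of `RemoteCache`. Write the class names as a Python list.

L[RemoteCache] = RemoteCache + merge(L[FancyRecord], L[SecureTask], [FancyRecord SecureTask])
  take FancyRecord:  [FancyRecord CachedGraph SmartGraph SmartQueue LocalProxy SecureBlock object] + [SecureTask CachedGraph FrozenAgent SmartGraph SmartQueue SecureBlock object] + [FancyRecord SecureTask]
  take SecureTask:  [CachedGraph SmartGraph SmartQueue LocalProxy SecureBlock object] + [SecureTask CachedGraph FrozenAgent SmartGraph SmartQueue SecureBlock object] + [SecureTask]
  take CachedGraph:  [CachedGraph SmartGraph SmartQueue LocalProxy SecureBlock object] + [CachedGraph FrozenAgent SmartGraph SmartQueue SecureBlock object]
  take FrozenAgent:  [SmartGraph SmartQueue LocalProxy SecureBlock object] + [FrozenAgent SmartGraph SmartQueue SecureBlock object]
  take SmartGraph:  [SmartGraph SmartQueue LocalProxy SecureBlock object] + [SmartGraph SmartQueue SecureBlock object]
  take SmartQueue:  [SmartQueue LocalProxy SecureBlock object] + [SmartQueue SecureBlock object]
  take LocalProxy:  [LocalProxy SecureBlock object] + [SecureBlock object]
  take SecureBlock:  [SecureBlock object] + [SecureBlock object]
  take object:  [object] + [object]

[RemoteCache, FancyRecord, SecureTask, CachedGraph, FrozenAgent, SmartGraph, SmartQueue, LocalProxy, SecureBlock, object]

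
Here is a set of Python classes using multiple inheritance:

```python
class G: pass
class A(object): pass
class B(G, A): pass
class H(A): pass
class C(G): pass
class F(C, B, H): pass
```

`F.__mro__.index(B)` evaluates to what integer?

L[F] = F + merge(L[C], L[B], L[H], [C B H])
  take C:  [C G object] + [B G A object] + [H A object] + [C B H]
  take B:  [G object] + [B G A object] + [H A object] + [B H]
  take G:  [G object] + [G A object] + [H A object] + [H]
  take H:  [object] + [A object] + [H A object] + [H]
  take A:  [object] + [A object] + [A object]
  take object:  [object] + [object] + [object]
MRO: F C B G H A object
B sits at index 2.

2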